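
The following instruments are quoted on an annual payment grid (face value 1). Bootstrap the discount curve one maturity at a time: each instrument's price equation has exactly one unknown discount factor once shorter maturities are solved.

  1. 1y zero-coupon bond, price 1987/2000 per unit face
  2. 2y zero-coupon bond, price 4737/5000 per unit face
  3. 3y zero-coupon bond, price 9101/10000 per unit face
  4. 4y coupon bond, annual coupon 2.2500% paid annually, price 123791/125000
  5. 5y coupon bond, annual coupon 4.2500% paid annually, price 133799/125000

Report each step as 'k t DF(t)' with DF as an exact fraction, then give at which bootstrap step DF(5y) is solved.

1 1 1987/2000
2 2 4737/5000
3 3 9101/10000
4 4 4529/5000
5 5 546/625
DF(5y) is solved at step 5

step 1 [1y] zero: DF = P = 1987/2000 ≈ 0.993500
step 2 [2y] zero: DF = P = 4737/5000 ≈ 0.947400
step 3 [3y] zero: DF = P = 9101/10000 ≈ 0.910100
step 4 [4y] bond c/1=9/400: DF=(123791/125000 − 9/400·(0.993500+0.947400+0.910100))/(1+9/400) = 4529/5000 ≈ 0.905800
step 5 [5y] bond c/1=17/400: DF=(133799/125000 − 17/400·(0.993500+0.947400+0.910100+0.905800))/(1+17/400) = 546/625 ≈ 0.873600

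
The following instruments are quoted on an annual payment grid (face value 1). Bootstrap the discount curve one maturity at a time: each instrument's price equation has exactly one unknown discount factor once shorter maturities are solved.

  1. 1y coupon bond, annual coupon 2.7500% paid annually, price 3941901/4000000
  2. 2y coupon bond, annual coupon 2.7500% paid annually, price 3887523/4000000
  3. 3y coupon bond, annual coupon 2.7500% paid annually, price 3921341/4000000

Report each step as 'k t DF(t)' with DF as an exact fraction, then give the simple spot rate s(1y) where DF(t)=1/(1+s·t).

1 1 9591/10000
2 2 4601/5000
3 3 4519/5000
s(1y) = (1/(9591/10000) − 1)/(1) = 409/9591 ≈ 4.2644%

step 1 [1y] bond c/1=11/400: DF=(3941901/4000000 − 11/400·(0))/(1+11/400) = 9591/10000 ≈ 0.959100
step 2 [2y] bond c/1=11/400: DF=(3887523/4000000 − 11/400·(0.959100))/(1+11/400) = 4601/5000 ≈ 0.920200
step 3 [3y] bond c/1=11/400: DF=(3921341/4000000 − 11/400·(0.959100+0.920200))/(1+11/400) = 4519/5000 ≈ 0.903800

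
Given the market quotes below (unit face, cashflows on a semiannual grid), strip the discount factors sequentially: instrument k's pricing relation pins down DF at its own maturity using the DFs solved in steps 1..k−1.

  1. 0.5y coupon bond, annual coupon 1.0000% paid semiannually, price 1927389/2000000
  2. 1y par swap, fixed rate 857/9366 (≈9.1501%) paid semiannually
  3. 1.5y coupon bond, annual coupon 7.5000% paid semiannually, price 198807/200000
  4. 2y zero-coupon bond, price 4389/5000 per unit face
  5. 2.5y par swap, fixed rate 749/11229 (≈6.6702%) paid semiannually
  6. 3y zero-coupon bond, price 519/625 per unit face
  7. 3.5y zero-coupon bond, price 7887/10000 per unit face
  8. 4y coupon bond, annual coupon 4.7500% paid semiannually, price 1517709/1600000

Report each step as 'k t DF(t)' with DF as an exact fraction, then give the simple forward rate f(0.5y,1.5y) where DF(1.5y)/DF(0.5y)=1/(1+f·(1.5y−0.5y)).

1 1/2 9589/10000
2 1 9143/10000
3 3/2 1113/1250
4 2 4389/5000
5 5/2 4251/5000
6 3 519/625
7 7/2 7887/10000
8 4 981/1250
f(0.5y,1.5y) = ((9589/10000)/(1113/1250) − 1)/(1) = 685/8904 ≈ 7.6932%

step 1 [0.5y] bond c/2=1/200: DF=(1927389/2000000 − 1/200·(0))/(1+1/200) = 9589/10000 ≈ 0.958900
step 2 [1y] swap r/2=857/18732: DF=(1 − 857/18732·(0.958900))/(1+857/18732) = 9143/10000 ≈ 0.914300
step 3 [1.5y] bond c/2=3/80: DF=(198807/200000 − 3/80·(0.958900+0.914300))/(1+3/80) = 1113/1250 ≈ 0.890400
step 4 [2y] zero: DF = P = 4389/5000 ≈ 0.877800
step 5 [2.5y] swap r/2=749/22458: DF=(1 − 749/22458·(0.958900+0.914300+0.890400+0.877800))/(1+749/22458) = 4251/5000 ≈ 0.850200
step 6 [3y] zero: DF = P = 519/625 ≈ 0.830400
step 7 [3.5y] zero: DF = P = 7887/10000 ≈ 0.788700
step 8 [4y] bond c/2=19/800: DF=(1517709/1600000 − 19/800·(0.958900+0.914300+0.890400+0.877800+0.850200+0.830400+0.788700))/(1+19/800) = 981/1250 ≈ 0.784800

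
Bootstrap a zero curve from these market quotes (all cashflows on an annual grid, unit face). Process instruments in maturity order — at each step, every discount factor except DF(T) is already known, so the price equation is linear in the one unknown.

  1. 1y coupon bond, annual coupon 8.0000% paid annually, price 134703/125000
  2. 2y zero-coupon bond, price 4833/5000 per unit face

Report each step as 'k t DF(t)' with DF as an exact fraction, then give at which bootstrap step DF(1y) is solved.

1 1 4989/5000
2 2 4833/5000
DF(1y) is solved at step 1

step 1 [1y] bond c/1=2/25: DF=(134703/125000 − 2/25·(0))/(1+2/25) = 4989/5000 ≈ 0.997800
step 2 [2y] zero: DF = P = 4833/5000 ≈ 0.966600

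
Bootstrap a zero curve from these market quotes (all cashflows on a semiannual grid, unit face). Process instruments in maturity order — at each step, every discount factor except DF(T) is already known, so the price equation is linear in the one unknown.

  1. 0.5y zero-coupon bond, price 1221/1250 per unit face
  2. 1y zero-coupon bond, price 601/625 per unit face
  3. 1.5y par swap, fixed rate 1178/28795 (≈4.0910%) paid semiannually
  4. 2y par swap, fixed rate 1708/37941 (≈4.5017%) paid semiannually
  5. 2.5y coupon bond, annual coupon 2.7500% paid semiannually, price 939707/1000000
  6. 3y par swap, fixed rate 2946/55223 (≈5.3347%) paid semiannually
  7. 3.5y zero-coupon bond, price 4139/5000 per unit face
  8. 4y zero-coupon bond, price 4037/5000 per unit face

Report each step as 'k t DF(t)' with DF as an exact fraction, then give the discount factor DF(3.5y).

step 1 [0.5y] zero: DF = P = 1221/1250 ≈ 0.976800
step 2 [1y] zero: DF = P = 601/625 ≈ 0.961600
step 3 [1.5y] swap r/2=589/28795: DF=(1 − 589/28795·(0.976800+0.961600))/(1+589/28795) = 9411/10000 ≈ 0.941100
step 4 [2y] swap r/2=854/37941: DF=(1 − 854/37941·(0.976800+0.961600+0.941100))/(1+854/37941) = 4573/5000 ≈ 0.914600
step 5 [2.5y] bond c/2=11/800: DF=(939707/1000000 − 11/800·(0.976800+0.961600+0.941100+0.914600))/(1+11/800) = 1751/2000 ≈ 0.875500
step 6 [3y] swap r/2=1473/55223: DF=(1 − 1473/55223·(0.976800+0.961600+0.941100+0.914600+0.875500))/(1+1473/55223) = 8527/10000 ≈ 0.852700
step 7 [3.5y] zero: DF = P = 4139/5000 ≈ 0.827800
step 8 [4y] zero: DF = P = 4037/5000 ≈ 0.807400

1 1/2 1221/1250
2 1 601/625
3 3/2 9411/10000
4 2 4573/5000
5 5/2 1751/2000
6 3 8527/10000
7 7/2 4139/5000
8 4 4037/5000
DF(3.5y) = 4139/5000 ≈ 0.827800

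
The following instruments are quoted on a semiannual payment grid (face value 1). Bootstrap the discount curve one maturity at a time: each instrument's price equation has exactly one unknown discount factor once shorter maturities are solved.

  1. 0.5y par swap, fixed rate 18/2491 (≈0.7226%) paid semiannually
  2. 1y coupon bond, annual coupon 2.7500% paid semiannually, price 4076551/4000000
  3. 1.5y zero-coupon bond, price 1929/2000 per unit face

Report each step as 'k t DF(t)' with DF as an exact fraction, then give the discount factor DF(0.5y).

1 1/2 2491/2500
2 1 4959/5000
3 3/2 1929/2000
DF(0.5y) = 2491/2500 ≈ 0.996400

step 1 [0.5y] swap r/2=9/2491: DF=(1 − 9/2491·(0))/(1+9/2491) = 2491/2500 ≈ 0.996400
step 2 [1y] bond c/2=11/800: DF=(4076551/4000000 − 11/800·(0.996400))/(1+11/800) = 4959/5000 ≈ 0.991800
step 3 [1.5y] zero: DF = P = 1929/2000 ≈ 0.964500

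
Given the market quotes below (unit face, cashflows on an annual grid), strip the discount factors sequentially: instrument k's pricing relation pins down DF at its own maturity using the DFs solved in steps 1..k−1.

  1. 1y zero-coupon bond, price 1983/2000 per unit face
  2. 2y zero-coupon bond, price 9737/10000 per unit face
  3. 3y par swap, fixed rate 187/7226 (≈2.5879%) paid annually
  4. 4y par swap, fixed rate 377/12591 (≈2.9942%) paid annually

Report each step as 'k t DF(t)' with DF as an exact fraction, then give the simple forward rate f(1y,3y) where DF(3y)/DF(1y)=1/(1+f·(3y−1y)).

1 1 1983/2000
2 2 9737/10000
3 3 2313/2500
4 4 8869/10000
f(1y,3y) = ((1983/2000)/(2313/2500) − 1)/(2) = 221/6168 ≈ 3.5830%

step 1 [1y] zero: DF = P = 1983/2000 ≈ 0.991500
step 2 [2y] zero: DF = P = 9737/10000 ≈ 0.973700
step 3 [3y] swap r/1=187/7226: DF=(1 − 187/7226·(0.991500+0.973700))/(1+187/7226) = 2313/2500 ≈ 0.925200
step 4 [4y] swap r/1=377/12591: DF=(1 − 377/12591·(0.991500+0.973700+0.925200))/(1+377/12591) = 8869/10000 ≈ 0.886900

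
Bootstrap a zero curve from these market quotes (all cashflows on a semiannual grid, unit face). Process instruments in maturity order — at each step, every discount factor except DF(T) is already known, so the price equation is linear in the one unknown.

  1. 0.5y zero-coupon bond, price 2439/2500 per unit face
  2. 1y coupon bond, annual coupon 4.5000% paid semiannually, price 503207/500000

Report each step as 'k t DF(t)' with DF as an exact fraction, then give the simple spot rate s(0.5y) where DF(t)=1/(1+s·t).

1 1/2 2439/2500
2 1 2407/2500
s(0.5y) = (1/(2439/2500) − 1)/(1/2) = 122/2439 ≈ 5.0021%

step 1 [0.5y] zero: DF = P = 2439/2500 ≈ 0.975600
step 2 [1y] bond c/2=9/400: DF=(503207/500000 − 9/400·(0.975600))/(1+9/400) = 2407/2500 ≈ 0.962800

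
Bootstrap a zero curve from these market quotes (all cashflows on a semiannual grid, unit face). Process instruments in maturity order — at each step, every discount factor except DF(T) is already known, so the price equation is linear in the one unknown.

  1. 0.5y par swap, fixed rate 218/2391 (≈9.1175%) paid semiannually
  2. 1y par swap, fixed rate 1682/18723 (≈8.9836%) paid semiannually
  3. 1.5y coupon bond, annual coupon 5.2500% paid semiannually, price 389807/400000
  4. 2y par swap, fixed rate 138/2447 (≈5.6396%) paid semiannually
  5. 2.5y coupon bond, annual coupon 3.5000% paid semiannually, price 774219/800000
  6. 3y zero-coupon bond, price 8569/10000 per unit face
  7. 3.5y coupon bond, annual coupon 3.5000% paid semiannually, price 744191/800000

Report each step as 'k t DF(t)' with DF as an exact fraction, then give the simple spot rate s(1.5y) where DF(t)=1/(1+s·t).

1 1/2 2391/2500
2 1 9159/10000
3 3/2 9017/10000
4 2 1793/2000
5 5/2 111/125
6 3 8569/10000
7 7/2 8211/10000
s(1.5y) = (1/(9017/10000) − 1)/(3/2) = 1966/27051 ≈ 7.2678%

step 1 [0.5y] swap r/2=109/2391: DF=(1 − 109/2391·(0))/(1+109/2391) = 2391/2500 ≈ 0.956400
step 2 [1y] swap r/2=841/18723: DF=(1 − 841/18723·(0.956400))/(1+841/18723) = 9159/10000 ≈ 0.915900
step 3 [1.5y] bond c/2=21/800: DF=(389807/400000 − 21/800·(0.956400+0.915900))/(1+21/800) = 9017/10000 ≈ 0.901700
step 4 [2y] swap r/2=69/2447: DF=(1 − 69/2447·(0.956400+0.915900+0.901700))/(1+69/2447) = 1793/2000 ≈ 0.896500
step 5 [2.5y] bond c/2=7/400: DF=(774219/800000 − 7/400·(0.956400+0.915900+0.901700+0.896500))/(1+7/400) = 111/125 ≈ 0.888000
step 6 [3y] zero: DF = P = 8569/10000 ≈ 0.856900
step 7 [3.5y] bond c/2=7/400: DF=(744191/800000 − 7/400·(0.956400+0.915900+0.901700+0.896500+0.888000+0.856900))/(1+7/400) = 8211/10000 ≈ 0.821100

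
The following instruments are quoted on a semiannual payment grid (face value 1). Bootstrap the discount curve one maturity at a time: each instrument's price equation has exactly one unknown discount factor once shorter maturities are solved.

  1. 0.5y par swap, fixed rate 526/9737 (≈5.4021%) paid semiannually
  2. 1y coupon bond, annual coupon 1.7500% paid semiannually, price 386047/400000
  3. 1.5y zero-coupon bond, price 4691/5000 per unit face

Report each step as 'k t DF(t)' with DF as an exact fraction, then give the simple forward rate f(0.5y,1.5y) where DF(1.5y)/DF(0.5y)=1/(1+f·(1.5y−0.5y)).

1 1/2 9737/10000
2 1 9483/10000
3 3/2 4691/5000
f(0.5y,1.5y) = ((9737/10000)/(4691/5000) − 1)/(1) = 355/9382 ≈ 3.7838%

step 1 [0.5y] swap r/2=263/9737: DF=(1 − 263/9737·(0))/(1+263/9737) = 9737/10000 ≈ 0.973700
step 2 [1y] bond c/2=7/800: DF=(386047/400000 − 7/800·(0.973700))/(1+7/800) = 9483/10000 ≈ 0.948300
step 3 [1.5y] zero: DF = P = 4691/5000 ≈ 0.938200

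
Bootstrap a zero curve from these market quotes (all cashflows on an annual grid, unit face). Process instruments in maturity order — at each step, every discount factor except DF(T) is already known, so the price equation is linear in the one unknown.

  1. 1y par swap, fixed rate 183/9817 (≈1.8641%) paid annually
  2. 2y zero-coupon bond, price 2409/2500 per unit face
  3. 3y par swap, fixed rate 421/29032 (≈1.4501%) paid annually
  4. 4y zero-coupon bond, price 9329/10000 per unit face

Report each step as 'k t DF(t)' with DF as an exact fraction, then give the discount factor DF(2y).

step 1 [1y] swap r/1=183/9817: DF=(1 − 183/9817·(0))/(1+183/9817) = 9817/10000 ≈ 0.981700
step 2 [2y] zero: DF = P = 2409/2500 ≈ 0.963600
step 3 [3y] swap r/1=421/29032: DF=(1 − 421/29032·(0.981700+0.963600))/(1+421/29032) = 9579/10000 ≈ 0.957900
step 4 [4y] zero: DF = P = 9329/10000 ≈ 0.932900

1 1 9817/10000
2 2 2409/2500
3 3 9579/10000
4 4 9329/10000
DF(2y) = 2409/2500 ≈ 0.963600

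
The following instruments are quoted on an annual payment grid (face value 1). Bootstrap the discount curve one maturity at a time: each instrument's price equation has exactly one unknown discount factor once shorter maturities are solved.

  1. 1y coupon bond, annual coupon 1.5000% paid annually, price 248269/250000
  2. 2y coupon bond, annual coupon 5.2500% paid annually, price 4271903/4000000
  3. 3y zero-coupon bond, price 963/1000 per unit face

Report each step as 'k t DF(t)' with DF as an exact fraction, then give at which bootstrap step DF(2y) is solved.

step 1 [1y] bond c/1=3/200: DF=(248269/250000 − 3/200·(0))/(1+3/200) = 1223/1250 ≈ 0.978400
step 2 [2y] bond c/1=21/400: DF=(4271903/4000000 − 21/400·(0.978400))/(1+21/400) = 9659/10000 ≈ 0.965900
step 3 [3y] zero: DF = P = 963/1000 ≈ 0.963000

1 1 1223/1250
2 2 9659/10000
3 3 963/1000
DF(2y) is solved at step 2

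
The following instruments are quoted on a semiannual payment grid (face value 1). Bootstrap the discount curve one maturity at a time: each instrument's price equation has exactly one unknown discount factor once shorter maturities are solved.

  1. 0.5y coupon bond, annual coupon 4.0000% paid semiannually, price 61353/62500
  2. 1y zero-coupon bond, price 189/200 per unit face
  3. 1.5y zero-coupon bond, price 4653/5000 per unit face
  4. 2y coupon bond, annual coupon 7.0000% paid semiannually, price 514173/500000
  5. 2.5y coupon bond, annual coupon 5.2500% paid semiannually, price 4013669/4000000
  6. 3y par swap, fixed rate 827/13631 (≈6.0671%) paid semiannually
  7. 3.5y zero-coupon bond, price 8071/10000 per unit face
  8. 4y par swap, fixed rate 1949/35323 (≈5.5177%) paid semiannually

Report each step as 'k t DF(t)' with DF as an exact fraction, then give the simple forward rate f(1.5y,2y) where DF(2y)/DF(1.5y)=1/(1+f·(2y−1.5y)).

step 1 [0.5y] bond c/2=1/50: DF=(61353/62500 − 1/50·(0))/(1+1/50) = 1203/1250 ≈ 0.962400
step 2 [1y] zero: DF = P = 189/200 ≈ 0.945000
step 3 [1.5y] zero: DF = P = 4653/5000 ≈ 0.930600
step 4 [2y] bond c/2=7/200: DF=(514173/500000 − 7/200·(0.962400+0.945000+0.930600))/(1+7/200) = 561/625 ≈ 0.897600
step 5 [2.5y] bond c/2=21/800: DF=(4013669/4000000 − 21/800·(0.962400+0.945000+0.930600+0.897600))/(1+21/800) = 4411/5000 ≈ 0.882200
step 6 [3y] swap r/2=827/27262: DF=(1 − 827/27262·(0.962400+0.945000+0.930600+0.897600+0.882200))/(1+827/27262) = 4173/5000 ≈ 0.834600
step 7 [3.5y] zero: DF = P = 8071/10000 ≈ 0.807100
step 8 [4y] swap r/2=1949/70646: DF=(1 − 1949/70646·(0.962400+0.945000+0.930600+0.897600+0.882200+0.834600+0.807100))/(1+1949/70646) = 8051/10000 ≈ 0.805100

1 1/2 1203/1250
2 1 189/200
3 3/2 4653/5000
4 2 561/625
5 5/2 4411/5000
6 3 4173/5000
7 7/2 8071/10000
8 4 8051/10000
f(1.5y,2y) = ((4653/5000)/(561/625) − 1)/(1/2) = 5/68 ≈ 7.3529%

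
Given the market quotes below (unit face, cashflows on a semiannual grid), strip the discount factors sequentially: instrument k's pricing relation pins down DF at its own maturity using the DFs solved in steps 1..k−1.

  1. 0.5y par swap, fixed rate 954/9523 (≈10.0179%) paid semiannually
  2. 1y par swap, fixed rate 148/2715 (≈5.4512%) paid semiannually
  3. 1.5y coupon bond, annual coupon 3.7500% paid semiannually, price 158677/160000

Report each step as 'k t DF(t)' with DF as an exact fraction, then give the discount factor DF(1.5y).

1 1/2 9523/10000
2 1 4741/5000
3 3/2 1877/2000
DF(1.5y) = 1877/2000 ≈ 0.938500

step 1 [0.5y] swap r/2=477/9523: DF=(1 − 477/9523·(0))/(1+477/9523) = 9523/10000 ≈ 0.952300
step 2 [1y] swap r/2=74/2715: DF=(1 − 74/2715·(0.952300))/(1+74/2715) = 4741/5000 ≈ 0.948200
step 3 [1.5y] bond c/2=3/160: DF=(158677/160000 − 3/160·(0.952300+0.948200))/(1+3/160) = 1877/2000 ≈ 0.938500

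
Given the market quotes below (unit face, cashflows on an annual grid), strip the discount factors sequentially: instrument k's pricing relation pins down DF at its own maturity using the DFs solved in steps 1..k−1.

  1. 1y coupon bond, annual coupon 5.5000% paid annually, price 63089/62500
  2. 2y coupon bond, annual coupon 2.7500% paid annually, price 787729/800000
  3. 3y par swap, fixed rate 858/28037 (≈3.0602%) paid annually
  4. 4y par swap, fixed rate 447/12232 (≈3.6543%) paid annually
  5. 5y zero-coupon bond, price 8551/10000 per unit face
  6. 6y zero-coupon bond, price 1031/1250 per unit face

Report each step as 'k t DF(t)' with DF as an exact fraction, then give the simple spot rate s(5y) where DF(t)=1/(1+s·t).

step 1 [1y] bond c/1=11/200: DF=(63089/62500 − 11/200·(0))/(1+11/200) = 598/625 ≈ 0.956800
step 2 [2y] bond c/1=11/400: DF=(787729/800000 − 11/400·(0.956800))/(1+11/400) = 9327/10000 ≈ 0.932700
step 3 [3y] swap r/1=858/28037: DF=(1 − 858/28037·(0.956800+0.932700))/(1+858/28037) = 4571/5000 ≈ 0.914200
step 4 [4y] swap r/1=447/12232: DF=(1 − 447/12232·(0.956800+0.932700+0.914200))/(1+447/12232) = 8659/10000 ≈ 0.865900
step 5 [5y] zero: DF = P = 8551/10000 ≈ 0.855100
step 6 [6y] zero: DF = P = 1031/1250 ≈ 0.824800

1 1 598/625
2 2 9327/10000
3 3 4571/5000
4 4 8659/10000
5 5 8551/10000
6 6 1031/1250
s(5y) = (1/(8551/10000) − 1)/(5) = 1449/42755 ≈ 3.3891%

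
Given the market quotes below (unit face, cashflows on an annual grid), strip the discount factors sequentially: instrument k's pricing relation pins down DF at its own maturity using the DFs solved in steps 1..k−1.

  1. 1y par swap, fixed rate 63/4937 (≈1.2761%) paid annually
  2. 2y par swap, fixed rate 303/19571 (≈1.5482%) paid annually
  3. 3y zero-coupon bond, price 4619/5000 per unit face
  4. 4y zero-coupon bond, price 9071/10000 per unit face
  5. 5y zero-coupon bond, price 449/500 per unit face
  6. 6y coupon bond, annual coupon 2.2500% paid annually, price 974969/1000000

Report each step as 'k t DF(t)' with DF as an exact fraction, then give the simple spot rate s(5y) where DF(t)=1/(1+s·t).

step 1 [1y] swap r/1=63/4937: DF=(1 − 63/4937·(0))/(1+63/4937) = 4937/5000 ≈ 0.987400
step 2 [2y] swap r/1=303/19571: DF=(1 − 303/19571·(0.987400))/(1+303/19571) = 9697/10000 ≈ 0.969700
step 3 [3y] zero: DF = P = 4619/5000 ≈ 0.923800
step 4 [4y] zero: DF = P = 9071/10000 ≈ 0.907100
step 5 [5y] zero: DF = P = 449/500 ≈ 0.898000
step 6 [6y] bond c/1=9/400: DF=(974969/1000000 − 9/400·(0.987400+0.969700+0.923800+0.907100+0.898000))/(1+9/400) = 1063/1250 ≈ 0.850400

1 1 4937/5000
2 2 9697/10000
3 3 4619/5000
4 4 9071/10000
5 5 449/500
6 6 1063/1250
s(5y) = (1/(449/500) − 1)/(5) = 51/2245 ≈ 2.2717%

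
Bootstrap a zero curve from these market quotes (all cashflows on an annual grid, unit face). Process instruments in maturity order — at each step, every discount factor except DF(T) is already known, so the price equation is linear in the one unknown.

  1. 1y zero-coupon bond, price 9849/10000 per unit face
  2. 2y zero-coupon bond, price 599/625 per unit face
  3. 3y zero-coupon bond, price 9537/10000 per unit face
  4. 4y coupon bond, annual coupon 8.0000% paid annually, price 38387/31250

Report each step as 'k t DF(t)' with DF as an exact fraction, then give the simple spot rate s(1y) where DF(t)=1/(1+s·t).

step 1 [1y] zero: DF = P = 9849/10000 ≈ 0.984900
step 2 [2y] zero: DF = P = 599/625 ≈ 0.958400
step 3 [3y] zero: DF = P = 9537/10000 ≈ 0.953700
step 4 [4y] bond c/1=2/25: DF=(38387/31250 − 2/25·(0.984900+0.958400+0.953700))/(1+2/25) = 2307/2500 ≈ 0.922800

1 1 9849/10000
2 2 599/625
3 3 9537/10000
4 4 2307/2500
s(1y) = (1/(9849/10000) − 1)/(1) = 151/9849 ≈ 1.5332%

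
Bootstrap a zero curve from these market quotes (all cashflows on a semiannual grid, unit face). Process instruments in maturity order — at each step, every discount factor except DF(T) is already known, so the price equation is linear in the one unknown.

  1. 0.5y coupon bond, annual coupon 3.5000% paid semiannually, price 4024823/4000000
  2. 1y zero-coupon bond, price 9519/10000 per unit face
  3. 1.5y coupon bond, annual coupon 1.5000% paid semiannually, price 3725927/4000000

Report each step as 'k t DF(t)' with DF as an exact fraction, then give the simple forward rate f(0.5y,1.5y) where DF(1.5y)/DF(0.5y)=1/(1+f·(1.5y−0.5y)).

step 1 [0.5y] bond c/2=7/400: DF=(4024823/4000000 − 7/400·(0))/(1+7/400) = 9889/10000 ≈ 0.988900
step 2 [1y] zero: DF = P = 9519/10000 ≈ 0.951900
step 3 [1.5y] bond c/2=3/400: DF=(3725927/4000000 − 3/400·(0.988900+0.951900))/(1+3/400) = 9101/10000 ≈ 0.910100

1 1/2 9889/10000
2 1 9519/10000
3 3/2 9101/10000
f(0.5y,1.5y) = ((9889/10000)/(9101/10000) − 1)/(1) = 788/9101 ≈ 8.6584%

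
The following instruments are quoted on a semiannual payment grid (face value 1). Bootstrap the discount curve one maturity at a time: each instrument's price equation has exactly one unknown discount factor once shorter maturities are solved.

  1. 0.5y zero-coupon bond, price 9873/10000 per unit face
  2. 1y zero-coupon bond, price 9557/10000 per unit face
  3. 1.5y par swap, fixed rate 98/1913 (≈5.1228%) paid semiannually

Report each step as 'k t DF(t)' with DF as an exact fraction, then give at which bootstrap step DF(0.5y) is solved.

1 1/2 9873/10000
2 1 9557/10000
3 3/2 1853/2000
DF(0.5y) is solved at step 1

step 1 [0.5y] zero: DF = P = 9873/10000 ≈ 0.987300
step 2 [1y] zero: DF = P = 9557/10000 ≈ 0.955700
step 3 [1.5y] swap r/2=49/1913: DF=(1 − 49/1913·(0.987300+0.955700))/(1+49/1913) = 1853/2000 ≈ 0.926500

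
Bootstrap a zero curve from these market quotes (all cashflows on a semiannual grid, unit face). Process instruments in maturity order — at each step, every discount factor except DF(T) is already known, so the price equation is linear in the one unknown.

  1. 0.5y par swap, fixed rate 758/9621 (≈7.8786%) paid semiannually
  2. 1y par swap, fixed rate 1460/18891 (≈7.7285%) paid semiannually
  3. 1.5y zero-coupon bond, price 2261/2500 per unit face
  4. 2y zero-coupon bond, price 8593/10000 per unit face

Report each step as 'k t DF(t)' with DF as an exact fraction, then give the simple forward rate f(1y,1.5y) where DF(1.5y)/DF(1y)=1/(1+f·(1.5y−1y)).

1 1/2 9621/10000
2 1 927/1000
3 3/2 2261/2500
4 2 8593/10000
f(1y,1.5y) = ((927/1000)/(2261/2500) − 1)/(1/2) = 113/2261 ≈ 4.9978%

step 1 [0.5y] swap r/2=379/9621: DF=(1 − 379/9621·(0))/(1+379/9621) = 9621/10000 ≈ 0.962100
step 2 [1y] swap r/2=730/18891: DF=(1 − 730/18891·(0.962100))/(1+730/18891) = 927/1000 ≈ 0.927000
step 3 [1.5y] zero: DF = P = 2261/2500 ≈ 0.904400
step 4 [2y] zero: DF = P = 8593/10000 ≈ 0.859300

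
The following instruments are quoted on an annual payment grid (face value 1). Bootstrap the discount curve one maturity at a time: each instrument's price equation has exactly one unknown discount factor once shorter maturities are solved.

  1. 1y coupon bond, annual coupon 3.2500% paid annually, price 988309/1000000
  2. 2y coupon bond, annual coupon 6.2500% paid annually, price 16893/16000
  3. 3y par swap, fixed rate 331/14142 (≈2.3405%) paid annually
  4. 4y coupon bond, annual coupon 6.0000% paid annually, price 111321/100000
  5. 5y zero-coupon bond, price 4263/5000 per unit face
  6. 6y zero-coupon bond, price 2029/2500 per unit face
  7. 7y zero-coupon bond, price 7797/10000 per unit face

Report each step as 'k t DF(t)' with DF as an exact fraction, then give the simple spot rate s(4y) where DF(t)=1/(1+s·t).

1 1 2393/2500
2 2 4687/5000
3 3 4669/5000
4 4 8901/10000
5 5 4263/5000
6 6 2029/2500
7 7 7797/10000
s(4y) = (1/(8901/10000) − 1)/(4) = 1099/35604 ≈ 3.0867%

step 1 [1y] bond c/1=13/400: DF=(988309/1000000 − 13/400·(0))/(1+13/400) = 2393/2500 ≈ 0.957200
step 2 [2y] bond c/1=1/16: DF=(16893/16000 − 1/16·(0.957200))/(1+1/16) = 4687/5000 ≈ 0.937400
step 3 [3y] swap r/1=331/14142: DF=(1 − 331/14142·(0.957200+0.937400))/(1+331/14142) = 4669/5000 ≈ 0.933800
step 4 [4y] bond c/1=3/50: DF=(111321/100000 − 3/50·(0.957200+0.937400+0.933800))/(1+3/50) = 8901/10000 ≈ 0.890100
step 5 [5y] zero: DF = P = 4263/5000 ≈ 0.852600
step 6 [6y] zero: DF = P = 2029/2500 ≈ 0.811600
step 7 [7y] zero: DF = P = 7797/10000 ≈ 0.779700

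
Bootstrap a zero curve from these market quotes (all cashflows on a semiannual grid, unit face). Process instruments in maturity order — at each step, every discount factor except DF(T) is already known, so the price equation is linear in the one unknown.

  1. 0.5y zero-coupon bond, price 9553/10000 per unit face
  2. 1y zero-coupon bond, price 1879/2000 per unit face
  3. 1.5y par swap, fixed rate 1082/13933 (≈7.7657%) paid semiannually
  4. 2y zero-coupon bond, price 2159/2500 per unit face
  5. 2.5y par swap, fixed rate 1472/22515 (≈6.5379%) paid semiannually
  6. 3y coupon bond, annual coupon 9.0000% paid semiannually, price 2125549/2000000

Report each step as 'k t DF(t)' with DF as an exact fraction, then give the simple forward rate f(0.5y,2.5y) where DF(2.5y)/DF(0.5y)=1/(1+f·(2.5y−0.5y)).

step 1 [0.5y] zero: DF = P = 9553/10000 ≈ 0.955300
step 2 [1y] zero: DF = P = 1879/2000 ≈ 0.939500
step 3 [1.5y] swap r/2=541/13933: DF=(1 − 541/13933·(0.955300+0.939500))/(1+541/13933) = 4459/5000 ≈ 0.891800
step 4 [2y] zero: DF = P = 2159/2500 ≈ 0.863600
step 5 [2.5y] swap r/2=736/22515: DF=(1 − 736/22515·(0.955300+0.939500+0.891800+0.863600))/(1+736/22515) = 533/625 ≈ 0.852800
step 6 [3y] bond c/2=9/200: DF=(2125549/2000000 − 9/200·(0.955300+0.939500+0.891800+0.863600+0.852800))/(1+9/200) = 8231/10000 ≈ 0.823100

1 1/2 9553/10000
2 1 1879/2000
3 3/2 4459/5000
4 2 2159/2500
5 5/2 533/625
6 3 8231/10000
f(0.5y,2.5y) = ((9553/10000)/(533/625) − 1)/(2) = 25/416 ≈ 6.0096%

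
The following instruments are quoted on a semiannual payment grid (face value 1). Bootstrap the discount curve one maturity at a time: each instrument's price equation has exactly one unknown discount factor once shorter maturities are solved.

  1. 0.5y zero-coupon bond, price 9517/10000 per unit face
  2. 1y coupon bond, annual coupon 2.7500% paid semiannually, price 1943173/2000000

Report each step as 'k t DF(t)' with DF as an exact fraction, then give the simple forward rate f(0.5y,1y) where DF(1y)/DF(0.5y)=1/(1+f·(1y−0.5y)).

step 1 [0.5y] zero: DF = P = 9517/10000 ≈ 0.951700
step 2 [1y] bond c/2=11/800: DF=(1943173/2000000 − 11/800·(0.951700))/(1+11/800) = 1891/2000 ≈ 0.945500

1 1/2 9517/10000
2 1 1891/2000
f(0.5y,1y) = ((9517/10000)/(1891/2000) − 1)/(1/2) = 4/305 ≈ 1.3115%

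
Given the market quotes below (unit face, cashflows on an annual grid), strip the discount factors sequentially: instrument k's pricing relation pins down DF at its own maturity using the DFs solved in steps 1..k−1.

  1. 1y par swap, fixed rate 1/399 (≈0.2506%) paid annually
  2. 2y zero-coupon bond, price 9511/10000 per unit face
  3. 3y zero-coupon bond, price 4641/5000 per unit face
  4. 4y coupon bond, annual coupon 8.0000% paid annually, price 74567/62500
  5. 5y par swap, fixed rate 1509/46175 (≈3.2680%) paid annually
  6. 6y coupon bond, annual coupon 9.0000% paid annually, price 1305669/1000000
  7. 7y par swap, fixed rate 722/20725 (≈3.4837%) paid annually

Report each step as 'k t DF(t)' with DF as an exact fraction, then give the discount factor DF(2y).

step 1 [1y] swap r/1=1/399: DF=(1 − 1/399·(0))/(1+1/399) = 399/400 ≈ 0.997500
step 2 [2y] zero: DF = P = 9511/10000 ≈ 0.951100
step 3 [3y] zero: DF = P = 4641/5000 ≈ 0.928200
step 4 [4y] bond c/1=2/25: DF=(74567/62500 − 2/25·(0.997500+0.951100+0.928200))/(1+2/25) = 2229/2500 ≈ 0.891600
step 5 [5y] swap r/1=1509/46175: DF=(1 − 1509/46175·(0.997500+0.951100+0.928200+0.891600))/(1+1509/46175) = 8491/10000 ≈ 0.849100
step 6 [6y] bond c/1=9/100: DF=(1305669/1000000 − 9/100·(0.997500+0.951100+0.928200+0.891600+0.849100))/(1+9/100) = 4083/5000 ≈ 0.816600
step 7 [7y] swap r/1=722/20725: DF=(1 − 722/20725·(0.997500+0.951100+0.928200+0.891600+0.849100+0.816600))/(1+722/20725) = 3917/5000 ≈ 0.783400

1 1 399/400
2 2 9511/10000
3 3 4641/5000
4 4 2229/2500
5 5 8491/10000
6 6 4083/5000
7 7 3917/5000
DF(2y) = 9511/10000 ≈ 0.951100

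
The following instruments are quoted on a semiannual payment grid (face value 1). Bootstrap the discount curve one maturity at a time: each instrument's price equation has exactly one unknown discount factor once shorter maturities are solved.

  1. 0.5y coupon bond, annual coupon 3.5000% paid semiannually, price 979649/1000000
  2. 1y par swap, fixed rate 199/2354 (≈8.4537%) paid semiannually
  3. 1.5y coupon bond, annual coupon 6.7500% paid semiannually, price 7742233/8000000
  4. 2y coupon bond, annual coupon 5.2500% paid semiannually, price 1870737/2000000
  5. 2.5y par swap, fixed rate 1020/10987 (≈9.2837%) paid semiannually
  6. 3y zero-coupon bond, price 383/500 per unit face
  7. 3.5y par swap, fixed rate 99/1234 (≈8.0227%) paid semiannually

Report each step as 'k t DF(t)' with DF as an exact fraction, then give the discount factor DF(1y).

1 1/2 2407/2500
2 1 2301/2500
3 3/2 8747/10000
4 2 8409/10000
5 5/2 199/250
6 3 383/500
7 7/2 953/1250
DF(1y) = 2301/2500 ≈ 0.920400

step 1 [0.5y] bond c/2=7/400: DF=(979649/1000000 − 7/400·(0))/(1+7/400) = 2407/2500 ≈ 0.962800
step 2 [1y] swap r/2=199/4708: DF=(1 − 199/4708·(0.962800))/(1+199/4708) = 2301/2500 ≈ 0.920400
step 3 [1.5y] bond c/2=27/800: DF=(7742233/8000000 − 27/800·(0.962800+0.920400))/(1+27/800) = 8747/10000 ≈ 0.874700
step 4 [2y] bond c/2=21/800: DF=(1870737/2000000 − 21/800·(0.962800+0.920400+0.874700))/(1+21/800) = 8409/10000 ≈ 0.840900
step 5 [2.5y] swap r/2=510/10987: DF=(1 − 510/10987·(0.962800+0.920400+0.874700+0.840900))/(1+510/10987) = 199/250 ≈ 0.796000
step 6 [3y] zero: DF = P = 383/500 ≈ 0.766000
step 7 [3.5y] swap r/2=99/2468: DF=(1 − 99/2468·(0.962800+0.920400+0.874700+0.840900+0.796000+0.766000))/(1+99/2468) = 953/1250 ≈ 0.762400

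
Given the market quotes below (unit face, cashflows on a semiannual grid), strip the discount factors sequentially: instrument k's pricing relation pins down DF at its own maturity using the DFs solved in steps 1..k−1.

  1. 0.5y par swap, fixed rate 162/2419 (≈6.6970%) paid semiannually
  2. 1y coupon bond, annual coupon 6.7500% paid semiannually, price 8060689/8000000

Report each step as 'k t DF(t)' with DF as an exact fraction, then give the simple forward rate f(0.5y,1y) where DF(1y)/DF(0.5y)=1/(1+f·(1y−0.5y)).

1 1/2 2419/2500
2 1 9431/10000
f(0.5y,1y) = ((2419/2500)/(9431/10000) − 1)/(1/2) = 490/9431 ≈ 5.1956%

step 1 [0.5y] swap r/2=81/2419: DF=(1 − 81/2419·(0))/(1+81/2419) = 2419/2500 ≈ 0.967600
step 2 [1y] bond c/2=27/800: DF=(8060689/8000000 − 27/800·(0.967600))/(1+27/800) = 9431/10000 ≈ 0.943100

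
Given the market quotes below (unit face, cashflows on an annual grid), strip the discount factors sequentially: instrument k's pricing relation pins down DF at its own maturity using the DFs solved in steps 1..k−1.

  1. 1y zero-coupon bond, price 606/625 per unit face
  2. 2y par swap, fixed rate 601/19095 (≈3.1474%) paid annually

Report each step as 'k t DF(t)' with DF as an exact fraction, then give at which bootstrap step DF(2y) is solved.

1 1 606/625
2 2 9399/10000
DF(2y) is solved at step 2

step 1 [1y] zero: DF = P = 606/625 ≈ 0.969600
step 2 [2y] swap r/1=601/19095: DF=(1 − 601/19095·(0.969600))/(1+601/19095) = 9399/10000 ≈ 0.939900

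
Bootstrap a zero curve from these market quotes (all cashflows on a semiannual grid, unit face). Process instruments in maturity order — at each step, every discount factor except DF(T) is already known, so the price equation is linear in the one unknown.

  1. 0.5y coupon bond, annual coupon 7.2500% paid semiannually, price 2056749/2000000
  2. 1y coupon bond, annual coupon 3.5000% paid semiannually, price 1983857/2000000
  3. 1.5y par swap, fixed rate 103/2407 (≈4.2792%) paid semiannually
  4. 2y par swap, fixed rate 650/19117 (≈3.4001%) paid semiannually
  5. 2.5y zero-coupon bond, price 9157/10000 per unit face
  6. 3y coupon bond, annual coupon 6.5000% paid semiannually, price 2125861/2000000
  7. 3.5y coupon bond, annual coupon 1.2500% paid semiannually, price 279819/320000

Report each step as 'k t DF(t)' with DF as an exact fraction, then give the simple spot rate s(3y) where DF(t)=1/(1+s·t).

1 1/2 2481/2500
2 1 4789/5000
3 3/2 4691/5000
4 2 187/200
5 5/2 9157/10000
6 3 8803/10000
7 7/2 8341/10000
s(3y) = (1/(8803/10000) − 1)/(3) = 399/8803 ≈ 4.5325%

step 1 [0.5y] bond c/2=29/800: DF=(2056749/2000000 − 29/800·(0))/(1+29/800) = 2481/2500 ≈ 0.992400
step 2 [1y] bond c/2=7/400: DF=(1983857/2000000 − 7/400·(0.992400))/(1+7/400) = 4789/5000 ≈ 0.957800
step 3 [1.5y] swap r/2=103/4814: DF=(1 − 103/4814·(0.992400+0.957800))/(1+103/4814) = 4691/5000 ≈ 0.938200
step 4 [2y] swap r/2=325/19117: DF=(1 − 325/19117·(0.992400+0.957800+0.938200))/(1+325/19117) = 187/200 ≈ 0.935000
step 5 [2.5y] zero: DF = P = 9157/10000 ≈ 0.915700
step 6 [3y] bond c/2=13/400: DF=(2125861/2000000 − 13/400·(0.992400+0.957800+0.938200+0.935000+0.915700))/(1+13/400) = 8803/10000 ≈ 0.880300
step 7 [3.5y] bond c/2=1/160: DF=(279819/320000 − 1/160·(0.992400+0.957800+0.938200+0.935000+0.915700+0.880300))/(1+1/160) = 8341/10000 ≈ 0.834100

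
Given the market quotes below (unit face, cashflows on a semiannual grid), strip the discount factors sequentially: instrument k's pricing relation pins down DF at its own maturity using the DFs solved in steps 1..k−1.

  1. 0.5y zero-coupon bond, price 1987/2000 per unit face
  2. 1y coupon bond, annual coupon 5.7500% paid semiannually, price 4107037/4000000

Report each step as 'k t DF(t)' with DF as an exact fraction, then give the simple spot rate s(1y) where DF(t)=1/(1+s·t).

step 1 [0.5y] zero: DF = P = 1987/2000 ≈ 0.993500
step 2 [1y] bond c/2=23/800: DF=(4107037/4000000 − 23/800·(0.993500))/(1+23/800) = 9703/10000 ≈ 0.970300

1 1/2 1987/2000
2 1 9703/10000
s(1y) = (1/(9703/10000) − 1)/(1) = 297/9703 ≈ 3.0609%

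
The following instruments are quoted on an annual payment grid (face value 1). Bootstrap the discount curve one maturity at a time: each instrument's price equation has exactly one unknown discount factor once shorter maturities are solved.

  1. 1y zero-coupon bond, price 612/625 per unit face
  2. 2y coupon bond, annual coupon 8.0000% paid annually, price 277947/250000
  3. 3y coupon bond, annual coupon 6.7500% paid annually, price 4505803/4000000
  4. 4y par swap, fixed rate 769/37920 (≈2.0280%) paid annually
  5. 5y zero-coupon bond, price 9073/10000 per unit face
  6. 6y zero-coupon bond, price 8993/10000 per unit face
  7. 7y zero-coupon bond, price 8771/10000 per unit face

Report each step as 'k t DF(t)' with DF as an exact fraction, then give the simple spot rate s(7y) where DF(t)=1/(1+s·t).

step 1 [1y] zero: DF = P = 612/625 ≈ 0.979200
step 2 [2y] bond c/1=2/25: DF=(277947/250000 − 2/25·(0.979200))/(1+2/25) = 9569/10000 ≈ 0.956900
step 3 [3y] bond c/1=27/400: DF=(4505803/4000000 − 27/400·(0.979200+0.956900))/(1+27/400) = 583/625 ≈ 0.932800
step 4 [4y] swap r/1=769/37920: DF=(1 − 769/37920·(0.979200+0.956900+0.932800))/(1+769/37920) = 9231/10000 ≈ 0.923100
step 5 [5y] zero: DF = P = 9073/10000 ≈ 0.907300
step 6 [6y] zero: DF = P = 8993/10000 ≈ 0.899300
step 7 [7y] zero: DF = P = 8771/10000 ≈ 0.877100

1 1 612/625
2 2 9569/10000
3 3 583/625
4 4 9231/10000
5 5 9073/10000
6 6 8993/10000
7 7 8771/10000
s(7y) = (1/(8771/10000) − 1)/(7) = 1229/61397 ≈ 2.0017%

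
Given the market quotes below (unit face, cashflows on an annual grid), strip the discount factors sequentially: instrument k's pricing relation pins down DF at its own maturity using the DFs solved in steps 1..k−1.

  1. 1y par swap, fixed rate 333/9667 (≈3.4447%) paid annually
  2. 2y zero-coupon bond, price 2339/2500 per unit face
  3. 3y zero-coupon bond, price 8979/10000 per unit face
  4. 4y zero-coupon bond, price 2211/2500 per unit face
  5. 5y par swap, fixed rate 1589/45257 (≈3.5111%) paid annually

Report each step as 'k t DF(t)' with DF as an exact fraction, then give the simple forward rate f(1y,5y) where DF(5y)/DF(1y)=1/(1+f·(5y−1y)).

step 1 [1y] swap r/1=333/9667: DF=(1 − 333/9667·(0))/(1+333/9667) = 9667/10000 ≈ 0.966700
step 2 [2y] zero: DF = P = 2339/2500 ≈ 0.935600
step 3 [3y] zero: DF = P = 8979/10000 ≈ 0.897900
step 4 [4y] zero: DF = P = 2211/2500 ≈ 0.884400
step 5 [5y] swap r/1=1589/45257: DF=(1 − 1589/45257·(0.966700+0.935600+0.897900+0.884400))/(1+1589/45257) = 8411/10000 ≈ 0.841100

1 1 9667/10000
2 2 2339/2500
3 3 8979/10000
4 4 2211/2500
5 5 8411/10000
f(1y,5y) = ((9667/10000)/(8411/10000) − 1)/(4) = 314/8411 ≈ 3.7332%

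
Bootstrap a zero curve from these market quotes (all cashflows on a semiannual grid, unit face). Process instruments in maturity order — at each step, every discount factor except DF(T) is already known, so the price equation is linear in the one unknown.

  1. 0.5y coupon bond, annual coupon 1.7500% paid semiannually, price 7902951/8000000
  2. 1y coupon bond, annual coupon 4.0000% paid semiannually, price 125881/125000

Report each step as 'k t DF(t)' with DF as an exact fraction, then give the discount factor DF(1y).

step 1 [0.5y] bond c/2=7/800: DF=(7902951/8000000 − 7/800·(0))/(1+7/800) = 9793/10000 ≈ 0.979300
step 2 [1y] bond c/2=1/50: DF=(125881/125000 − 1/50·(0.979300))/(1+1/50) = 9681/10000 ≈ 0.968100

1 1/2 9793/10000
2 1 9681/10000
DF(1y) = 9681/10000 ≈ 0.968100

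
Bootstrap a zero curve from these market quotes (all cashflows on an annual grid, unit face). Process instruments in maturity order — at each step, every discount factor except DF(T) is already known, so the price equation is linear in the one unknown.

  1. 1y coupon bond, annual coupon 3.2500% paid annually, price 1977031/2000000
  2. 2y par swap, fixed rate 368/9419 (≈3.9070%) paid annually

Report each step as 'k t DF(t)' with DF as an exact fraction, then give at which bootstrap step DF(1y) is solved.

step 1 [1y] bond c/1=13/400: DF=(1977031/2000000 − 13/400·(0))/(1+13/400) = 4787/5000 ≈ 0.957400
step 2 [2y] swap r/1=368/9419: DF=(1 − 368/9419·(0.957400))/(1+368/9419) = 579/625 ≈ 0.926400

1 1 4787/5000
2 2 579/625
DF(1y) is solved at step 1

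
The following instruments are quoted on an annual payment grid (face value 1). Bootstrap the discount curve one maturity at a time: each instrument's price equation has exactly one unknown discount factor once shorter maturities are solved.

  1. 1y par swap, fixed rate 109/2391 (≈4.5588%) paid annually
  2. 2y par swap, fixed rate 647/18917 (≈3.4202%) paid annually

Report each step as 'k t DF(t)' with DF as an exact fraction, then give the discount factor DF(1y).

1 1 2391/2500
2 2 9353/10000
DF(1y) = 2391/2500 ≈ 0.956400

step 1 [1y] swap r/1=109/2391: DF=(1 − 109/2391·(0))/(1+109/2391) = 2391/2500 ≈ 0.956400
step 2 [2y] swap r/1=647/18917: DF=(1 − 647/18917·(0.956400))/(1+647/18917) = 9353/10000 ≈ 0.935300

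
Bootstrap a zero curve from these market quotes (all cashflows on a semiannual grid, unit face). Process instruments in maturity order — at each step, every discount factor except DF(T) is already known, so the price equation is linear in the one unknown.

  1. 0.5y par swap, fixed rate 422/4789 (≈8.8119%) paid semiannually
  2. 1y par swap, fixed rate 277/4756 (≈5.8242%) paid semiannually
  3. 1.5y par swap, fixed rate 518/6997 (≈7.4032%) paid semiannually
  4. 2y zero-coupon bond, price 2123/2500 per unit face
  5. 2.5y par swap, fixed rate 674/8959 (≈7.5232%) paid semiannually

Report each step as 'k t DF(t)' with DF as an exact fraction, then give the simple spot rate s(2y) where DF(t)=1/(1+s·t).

1 1/2 4789/5000
2 1 4723/5000
3 3/2 2241/2500
4 2 2123/2500
5 5/2 1663/2000
s(2y) = (1/(2123/2500) − 1)/(2) = 377/4246 ≈ 8.8789%

step 1 [0.5y] swap r/2=211/4789: DF=(1 − 211/4789·(0))/(1+211/4789) = 4789/5000 ≈ 0.957800
step 2 [1y] swap r/2=277/9512: DF=(1 − 277/9512·(0.957800))/(1+277/9512) = 4723/5000 ≈ 0.944600
step 3 [1.5y] swap r/2=259/6997: DF=(1 − 259/6997·(0.957800+0.944600))/(1+259/6997) = 2241/2500 ≈ 0.896400
step 4 [2y] zero: DF = P = 2123/2500 ≈ 0.849200
step 5 [2.5y] swap r/2=337/8959: DF=(1 − 337/8959·(0.957800+0.944600+0.896400+0.849200))/(1+337/8959) = 1663/2000 ≈ 0.831500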